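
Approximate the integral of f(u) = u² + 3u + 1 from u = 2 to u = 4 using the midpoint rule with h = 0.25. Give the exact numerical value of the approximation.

38.65625

h = (4 − 2)/8 = 0.25.
Midpoints m₁,…,m₈ = 2.125, 2.375, 2.625, 2.875, 3.125, 3.375, 3.625, 3.875.
f(m₁)=11.890625, f(m₂)=13.765625, f(m₃)=15.765625, f(m₄)=17.890625, f(m₅)=20.140625, f(m₆)=22.515625, f(m₇)=25.015625, f(m₈)=27.640625.
h·[f(m₁) + f(m₂) + f(m₃) + f(m₄) + f(m₅) + f(m₆) + f(m₇) + f(m₈)] = 0.25·(154.625) = 38.65625.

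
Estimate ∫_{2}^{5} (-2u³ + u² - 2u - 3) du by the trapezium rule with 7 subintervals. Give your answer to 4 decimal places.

-297.3367

h = (5 − 2)/7 = 0.428571.
Nodes u₀,…,u₇ = 2, 2.428571, 2.857143, 3.285714, 3.714286, 4.142857, 4.571429, 5.
f(u) = -2u³ + u² - 2u - 3: f₀=-19, f₁=-30.606414, f₂=-47.198251, f₃=-69.720117, f₄=-99.116618, f₅=-136.332362, f₆=-182.311953, f₇=-238.
(h/2)·[f₀ + 2f₁ + 2f₂ + 2f₃ + 2f₄ + 2f₅ + 2f₆ + f₇] = 0.214286·(-1387.571429) = -297.3367.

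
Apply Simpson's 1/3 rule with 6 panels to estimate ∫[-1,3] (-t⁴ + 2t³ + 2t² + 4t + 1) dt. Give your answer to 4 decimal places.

h = (3 − (-1))/6 = 0.666667.
Nodes t₀,…,t₆ = -1, -0.333333, 0.333333, 1, 1.666667, 2.333333, 3.
f(t) = -t⁴ + 2t³ + 2t² + 4t + 1: f₀=-4, f₁=-0.197531, f₂=2.617284, f₃=8, f₄=14.765432, f₅=16.987654, f₆=4.
(h/3)·[f₀ + 4f₁ + 2f₂ + 4f₃ + 2f₄ + 4f₅ + f₆] = 0.222222·(133.925926) = 29.7613.

29.7613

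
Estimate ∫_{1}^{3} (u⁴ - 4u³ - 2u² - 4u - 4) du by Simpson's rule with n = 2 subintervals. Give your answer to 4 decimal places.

-72.6667

h = (3 − 1)/2 = 1.
Nodes u₀,…,u₂ = 1, 2, 3.
f(u) = u⁴ - 4u³ - 2u² - 4u - 4: f₀=-13, f₁=-36, f₂=-61.
(h/3)·[f₀ + 4f₁ + f₂] = 0.333333·(-218) = -72.6667.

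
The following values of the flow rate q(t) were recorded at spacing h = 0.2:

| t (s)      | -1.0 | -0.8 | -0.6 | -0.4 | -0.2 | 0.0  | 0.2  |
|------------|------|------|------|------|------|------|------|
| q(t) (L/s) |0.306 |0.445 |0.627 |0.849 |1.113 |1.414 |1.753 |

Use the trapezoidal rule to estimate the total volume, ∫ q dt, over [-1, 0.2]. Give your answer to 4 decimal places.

h = 0.2, n = 6.
(h/2)·[y₀ + 2y₁ + 2y₂ + 2y₃ + 2y₄ + 2y₅ + y₆] = 0.1·(10.955) = 1.0955.

1.0955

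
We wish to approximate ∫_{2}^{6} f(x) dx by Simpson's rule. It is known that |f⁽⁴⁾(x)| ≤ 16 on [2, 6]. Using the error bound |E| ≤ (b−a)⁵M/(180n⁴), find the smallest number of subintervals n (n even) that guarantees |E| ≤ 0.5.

Need 16384/(180n⁴) ≤ 0.5.
n⁴ ≥ 16384/(180·0.5) = 182.044 ⇒ n ≥ 3.6732, so the smallest even n is 4. (n must be even for Simpson's rule.)

4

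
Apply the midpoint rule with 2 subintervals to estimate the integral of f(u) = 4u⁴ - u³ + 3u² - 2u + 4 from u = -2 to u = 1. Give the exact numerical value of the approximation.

h = (1 − (-2))/2 = 1.5.
Midpoints m₁,…,m₂ = -1.25, 0.25.
f(m₁)=22.90625, f(m₂)=3.6875.
h·[f(m₁) + f(m₂)] = 1.5·(26.59375) = 39.890625.

39.890625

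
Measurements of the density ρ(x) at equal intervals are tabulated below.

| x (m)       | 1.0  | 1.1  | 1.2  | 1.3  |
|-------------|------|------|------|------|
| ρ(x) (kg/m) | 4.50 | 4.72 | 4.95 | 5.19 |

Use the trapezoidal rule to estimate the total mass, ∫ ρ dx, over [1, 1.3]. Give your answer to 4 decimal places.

h = 0.1, n = 3.
(h/2)·[y₀ + 2y₁ + 2y₂ + y₃] = 0.05·(29.03) = 1.4515.

1.4515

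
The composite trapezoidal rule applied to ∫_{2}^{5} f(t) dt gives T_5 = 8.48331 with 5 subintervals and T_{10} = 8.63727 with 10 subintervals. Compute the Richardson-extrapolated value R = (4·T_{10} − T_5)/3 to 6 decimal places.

8.688590

R = (4·T_{10} − T_5) / 3 = (4·8.63727 − 8.48331)/3 = (26.06577)/3 = 8.688590.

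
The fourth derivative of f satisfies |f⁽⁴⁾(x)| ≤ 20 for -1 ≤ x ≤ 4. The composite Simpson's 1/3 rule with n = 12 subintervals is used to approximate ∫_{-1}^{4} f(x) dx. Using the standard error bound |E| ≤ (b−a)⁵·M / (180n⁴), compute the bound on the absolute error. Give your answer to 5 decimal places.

|E| ≤ (5)⁵·20 / (180·12⁴) = 62500/3732480 = 0.01674.

0.01674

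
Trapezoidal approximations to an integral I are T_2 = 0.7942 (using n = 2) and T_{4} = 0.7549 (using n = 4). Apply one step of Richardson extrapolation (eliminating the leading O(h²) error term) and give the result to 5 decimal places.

R = (4·T_{4} − T_2) / 3 = (4·0.7549 − 0.7942)/3 = (2.2254)/3 = 0.74180.

0.74180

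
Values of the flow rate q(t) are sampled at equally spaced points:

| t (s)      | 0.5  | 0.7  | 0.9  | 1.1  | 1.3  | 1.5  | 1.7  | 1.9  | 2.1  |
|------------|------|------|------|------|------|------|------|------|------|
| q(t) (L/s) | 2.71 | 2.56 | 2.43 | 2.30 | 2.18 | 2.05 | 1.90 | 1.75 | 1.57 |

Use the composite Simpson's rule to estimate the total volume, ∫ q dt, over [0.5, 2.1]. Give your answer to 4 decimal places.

h = 0.2, n = 8.
(h/3)·[y₀ + 4y₁ + 2y₂ + 4y₃ + 2y₄ + 4y₅ + 2y₆ + 4y₇ + y₈] = 0.066667·(51.94) = 3.4627.

3.4627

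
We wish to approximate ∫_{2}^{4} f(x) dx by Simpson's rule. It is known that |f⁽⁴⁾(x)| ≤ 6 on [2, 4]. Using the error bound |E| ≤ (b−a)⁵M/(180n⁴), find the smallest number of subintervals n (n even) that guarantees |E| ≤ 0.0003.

Need 192/(180n⁴) ≤ 0.0003.
n⁴ ≥ 192/(180·0.0003) = 3555.56 ⇒ n ≥ 7.7219, so the smallest even n is 8. (n must be even for Simpson's rule.)

8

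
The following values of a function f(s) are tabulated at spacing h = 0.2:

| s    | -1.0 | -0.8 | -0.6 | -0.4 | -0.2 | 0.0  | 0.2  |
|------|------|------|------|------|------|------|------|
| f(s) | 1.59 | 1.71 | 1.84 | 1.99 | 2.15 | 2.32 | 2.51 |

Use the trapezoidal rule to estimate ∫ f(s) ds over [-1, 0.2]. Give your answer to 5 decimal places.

2.41200

h = 0.2, n = 6.
(h/2)·[y₀ + 2y₁ + 2y₂ + 2y₃ + 2y₄ + 2y₅ + y₆] = 0.1·(24.12) = 2.41200.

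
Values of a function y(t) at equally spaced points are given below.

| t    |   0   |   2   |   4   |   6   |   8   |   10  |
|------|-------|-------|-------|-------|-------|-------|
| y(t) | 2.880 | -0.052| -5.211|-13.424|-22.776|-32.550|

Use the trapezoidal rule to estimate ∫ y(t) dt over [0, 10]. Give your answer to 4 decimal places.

h = 2, n = 5.
(h/2)·[y₀ + 2y₁ + 2y₂ + 2y₃ + 2y₄ + y₅] = 1·(-112.596) = -112.5960.

-112.5960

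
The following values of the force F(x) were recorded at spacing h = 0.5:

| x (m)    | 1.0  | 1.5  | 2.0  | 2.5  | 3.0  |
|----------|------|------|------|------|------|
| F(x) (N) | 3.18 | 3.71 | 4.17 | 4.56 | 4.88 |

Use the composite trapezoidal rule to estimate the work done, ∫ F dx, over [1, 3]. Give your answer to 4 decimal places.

8.2350

h = 0.5, n = 4.
(h/2)·[y₀ + 2y₁ + 2y₂ + 2y₃ + y₄] = 0.25·(32.94) = 8.2350.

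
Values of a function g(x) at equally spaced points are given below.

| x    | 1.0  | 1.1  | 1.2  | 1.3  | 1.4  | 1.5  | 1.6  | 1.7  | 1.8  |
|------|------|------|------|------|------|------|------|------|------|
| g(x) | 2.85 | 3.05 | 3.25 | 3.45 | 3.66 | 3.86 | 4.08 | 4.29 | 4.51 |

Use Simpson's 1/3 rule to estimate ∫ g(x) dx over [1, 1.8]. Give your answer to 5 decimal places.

h = 0.1, n = 8.
(h/3)·[y₀ + 4y₁ + 2y₂ + 4y₃ + 2y₄ + 4y₅ + 2y₆ + 4y₇ + y₈] = 0.033333·(87.94) = 2.93133.

2.93133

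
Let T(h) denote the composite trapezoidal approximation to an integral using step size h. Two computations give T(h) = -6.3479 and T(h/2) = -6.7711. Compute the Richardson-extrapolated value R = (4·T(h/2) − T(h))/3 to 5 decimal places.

R = (4·T(h/2) − T(h)) / 3 = (4·(-6.7711) − (-6.3479))/3 = (-20.7365)/3 = -6.91217.

-6.91217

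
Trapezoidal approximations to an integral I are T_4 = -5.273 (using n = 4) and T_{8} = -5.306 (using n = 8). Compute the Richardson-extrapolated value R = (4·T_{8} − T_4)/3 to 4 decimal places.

-5.3170

R = (4·T_{8} − T_4) / 3 = (4·(-5.306) − (-5.273))/3 = (-15.951)/3 = -5.3170.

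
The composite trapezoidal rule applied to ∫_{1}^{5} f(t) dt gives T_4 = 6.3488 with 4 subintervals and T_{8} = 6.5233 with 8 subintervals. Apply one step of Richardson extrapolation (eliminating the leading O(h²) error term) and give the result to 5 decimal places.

R = (4·T_{8} − T_4) / 3 = (4·6.5233 − 6.3488)/3 = (19.7444)/3 = 6.58147.

6.58147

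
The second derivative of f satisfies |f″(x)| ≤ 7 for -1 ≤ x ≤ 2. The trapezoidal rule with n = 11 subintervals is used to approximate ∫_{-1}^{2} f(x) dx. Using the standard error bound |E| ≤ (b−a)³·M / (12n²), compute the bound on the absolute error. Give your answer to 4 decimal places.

|E| ≤ (3)³·7 / (12·11²) = 189/1452 = 0.1302.

0.1302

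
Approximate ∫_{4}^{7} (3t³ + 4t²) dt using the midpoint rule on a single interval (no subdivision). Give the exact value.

1860.375

M = (b−a)·f(5.5) = 3·(620.125) = 1860.375.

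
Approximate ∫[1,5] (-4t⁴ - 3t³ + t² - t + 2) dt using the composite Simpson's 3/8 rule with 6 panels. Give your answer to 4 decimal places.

-2930.8148

h = (5 − 1)/6 = 0.666667.
Nodes t₀,…,t₆ = 1, 1.666667, 2.333333, 3, 3.666667, 4.333333, 5.
f(t) = -4t⁴ - 3t³ + t² - t + 2: f₀=-5, f₁=-41.641975, f₂=-151.567901, f₃=-397, f₄=-859.123457, f₅=-1638.086420, f₆=-2853.
(3h/8)·[f₀ + 3f₁ + 3f₂ + 2f₃ + 3f₄ + 3f₅ + f₆] = 0.25·(-11723.259259) = -2930.8148.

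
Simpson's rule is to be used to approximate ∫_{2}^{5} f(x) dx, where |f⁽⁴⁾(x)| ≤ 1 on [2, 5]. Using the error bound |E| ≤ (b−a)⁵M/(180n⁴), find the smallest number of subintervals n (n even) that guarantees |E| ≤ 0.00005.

14

Need 243/(180n⁴) ≤ 0.00005.
n⁴ ≥ 243/(180·0.00005) = 27000 ⇒ n ≥ 12.8186, so the smallest even n is 14. (n must be even for Simpson's rule.)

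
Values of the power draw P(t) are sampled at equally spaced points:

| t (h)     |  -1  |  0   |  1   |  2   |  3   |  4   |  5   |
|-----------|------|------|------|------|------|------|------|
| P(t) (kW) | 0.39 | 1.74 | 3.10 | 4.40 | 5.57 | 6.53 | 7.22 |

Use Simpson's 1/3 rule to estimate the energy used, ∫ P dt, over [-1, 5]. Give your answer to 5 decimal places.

h = 1, n = 6.
(h/3)·[y₀ + 4y₁ + 2y₂ + 4y₃ + 2y₄ + 4y₅ + y₆] = 0.333333·(75.63) = 25.21000.

25.21000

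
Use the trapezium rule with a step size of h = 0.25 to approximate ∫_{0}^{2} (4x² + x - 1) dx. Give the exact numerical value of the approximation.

h = (2 − 0)/8 = 0.25.
Nodes x₀,…,x₈ = 0, 0.25, 0.5, 0.75, 1, 1.25, 1.5, 1.75, 2.
f(x) = 4x² + x - 1: f₀=-1, f₁=-0.5, f₂=0.5, f₃=2, f₄=4, f₅=6.5, f₆=9.5, f₇=13, f₈=17.
(h/2)·[f₀ + 2f₁ + 2f₂ + 2f₃ + 2f₄ + 2f₅ + 2f₆ + 2f₇ + f₈] = 0.125·(86) = 10.75.

10.75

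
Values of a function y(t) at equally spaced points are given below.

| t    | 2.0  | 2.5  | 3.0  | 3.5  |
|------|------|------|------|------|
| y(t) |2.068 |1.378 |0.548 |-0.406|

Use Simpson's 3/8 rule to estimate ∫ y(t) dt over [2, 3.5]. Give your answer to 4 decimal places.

1.3950

h = 0.5, n = 3.
(3h/8)·[y₀ + 3y₁ + 3y₂ + y₃] = 0.1875·(7.440) = 1.3950.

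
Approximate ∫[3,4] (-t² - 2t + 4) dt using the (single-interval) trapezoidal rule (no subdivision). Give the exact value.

T = (b−a)/2 · [f(3) + f(4)] = 0.5·[(-11) + (-20)] = -15.5.

-15.5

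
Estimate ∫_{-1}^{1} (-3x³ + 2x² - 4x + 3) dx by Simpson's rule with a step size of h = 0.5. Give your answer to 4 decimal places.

7.3333

h = (1 − (-1))/4 = 0.5.
Nodes x₀,…,x₄ = -1, -0.5, 0, 0.5, 1.
f(x) = -3x³ + 2x² - 4x + 3: f₀=12, f₁=5.875, f₂=3, f₃=1.125, f₄=-2.
(h/3)·[f₀ + 4f₁ + 2f₂ + 4f₃ + f₄] = 0.166667·(44) = 7.3333.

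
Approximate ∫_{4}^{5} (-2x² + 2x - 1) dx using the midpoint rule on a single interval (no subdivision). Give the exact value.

-32.5

M = (b−a)·f(4.5) = 1·(-32.5) = -32.5.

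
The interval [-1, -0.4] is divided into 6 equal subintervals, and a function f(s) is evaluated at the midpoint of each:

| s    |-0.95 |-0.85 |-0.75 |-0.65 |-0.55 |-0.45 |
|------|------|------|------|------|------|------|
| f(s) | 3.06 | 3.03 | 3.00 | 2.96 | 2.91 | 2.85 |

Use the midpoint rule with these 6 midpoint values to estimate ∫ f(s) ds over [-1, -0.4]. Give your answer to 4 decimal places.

1.7810

h = 0.1, n = 6.
h·[y(m₁) + y(m₂) + y(m₃) + y(m₄) + y(m₅) + y(m₆)] = 0.1·(17.81) = 1.7810.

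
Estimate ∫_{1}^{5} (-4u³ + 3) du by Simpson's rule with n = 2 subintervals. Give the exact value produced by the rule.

-612

h = (5 − 1)/2 = 2.
Nodes u₀,…,u₂ = 1, 3, 5.
f(u) = -4u³ + 3: f₀=-1, f₁=-105, f₂=-497.
(h/3)·[f₀ + 4f₁ + f₂] = 0.666667·(-918) = -612.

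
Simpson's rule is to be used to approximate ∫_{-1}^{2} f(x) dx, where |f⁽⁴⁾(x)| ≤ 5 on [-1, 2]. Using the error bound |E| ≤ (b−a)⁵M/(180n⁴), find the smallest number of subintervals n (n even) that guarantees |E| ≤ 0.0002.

Need 1215/(180n⁴) ≤ 0.0002.
n⁴ ≥ 1215/(180·0.0002) = 33750 ⇒ n ≥ 13.5540, so the smallest even n is 14. (n must be even for Simpson's rule.)

14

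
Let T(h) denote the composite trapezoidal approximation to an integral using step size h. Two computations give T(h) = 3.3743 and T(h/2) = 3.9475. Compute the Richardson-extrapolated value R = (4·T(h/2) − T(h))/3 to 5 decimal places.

4.13857

R = (4·T(h/2) − T(h)) / 3 = (4·3.9475 − 3.3743)/3 = (12.4157)/3 = 4.13857.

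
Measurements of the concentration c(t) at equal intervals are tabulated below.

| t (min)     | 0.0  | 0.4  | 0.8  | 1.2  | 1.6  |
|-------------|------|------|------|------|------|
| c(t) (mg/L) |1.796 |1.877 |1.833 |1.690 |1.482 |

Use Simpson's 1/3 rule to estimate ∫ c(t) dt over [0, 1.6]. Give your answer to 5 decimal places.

2.82827

h = 0.4, n = 4.
(h/3)·[y₀ + 4y₁ + 2y₂ + 4y₃ + y₄] = 0.133333·(21.212) = 2.82827.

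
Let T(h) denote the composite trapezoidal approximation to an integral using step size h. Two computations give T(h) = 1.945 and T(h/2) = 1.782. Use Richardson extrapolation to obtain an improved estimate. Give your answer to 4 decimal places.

R = (4·T(h/2) − T(h)) / 3 = (4·1.782 − 1.945)/3 = (5.183)/3 = 1.7277.

1.7277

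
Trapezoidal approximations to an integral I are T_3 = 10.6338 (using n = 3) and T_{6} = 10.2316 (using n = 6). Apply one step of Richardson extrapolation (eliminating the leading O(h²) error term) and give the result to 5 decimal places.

R = (4·T_{6} − T_3) / 3 = (4·10.2316 − 10.6338)/3 = (30.2926)/3 = 10.09753.

10.09753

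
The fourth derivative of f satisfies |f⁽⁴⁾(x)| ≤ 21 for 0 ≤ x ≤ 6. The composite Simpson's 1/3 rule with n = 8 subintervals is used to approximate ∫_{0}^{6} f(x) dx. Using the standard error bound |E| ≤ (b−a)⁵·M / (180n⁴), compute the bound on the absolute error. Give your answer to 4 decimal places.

0.2215

|E| ≤ (6)⁵·21 / (180·8⁴) = 163296/737280 = 0.2215.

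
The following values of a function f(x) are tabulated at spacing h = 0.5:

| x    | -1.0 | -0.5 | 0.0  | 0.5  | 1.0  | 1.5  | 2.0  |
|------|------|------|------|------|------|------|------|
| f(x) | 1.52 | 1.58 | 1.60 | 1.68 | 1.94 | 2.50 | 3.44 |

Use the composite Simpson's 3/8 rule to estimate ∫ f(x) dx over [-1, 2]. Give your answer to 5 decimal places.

h = 0.5, n = 6.
(3h/8)·[y₀ + 3y₁ + 3y₂ + 2y₃ + 3y₄ + 3y₅ + y₆] = 0.1875·(31.18) = 5.84625.

5.84625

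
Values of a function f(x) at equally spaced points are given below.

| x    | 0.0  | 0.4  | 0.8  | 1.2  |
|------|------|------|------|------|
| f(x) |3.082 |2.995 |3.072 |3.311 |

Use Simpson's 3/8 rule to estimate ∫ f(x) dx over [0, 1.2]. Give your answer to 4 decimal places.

h = 0.4, n = 3.
(3h/8)·[y₀ + 3y₁ + 3y₂ + y₃] = 0.15·(24.594) = 3.6891.

3.6891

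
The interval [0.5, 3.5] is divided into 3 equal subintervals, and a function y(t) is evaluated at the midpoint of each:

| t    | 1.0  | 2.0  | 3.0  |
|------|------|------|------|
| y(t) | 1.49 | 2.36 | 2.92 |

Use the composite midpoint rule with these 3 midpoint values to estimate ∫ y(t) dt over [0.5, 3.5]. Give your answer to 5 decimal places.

h = 1, n = 3.
h·[y(m₁) + y(m₂) + y(m₃)] = 1·(6.77) = 6.77000.

6.77000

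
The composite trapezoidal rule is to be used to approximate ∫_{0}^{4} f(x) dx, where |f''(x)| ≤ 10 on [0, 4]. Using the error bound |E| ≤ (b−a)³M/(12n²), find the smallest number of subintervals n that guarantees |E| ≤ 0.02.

Need 640/(12n²) ≤ 0.02.
n² ≥ 640/(12·0.02) = 2666.67 ⇒ n ≥ 51.6398, so the smallest n is 52.

52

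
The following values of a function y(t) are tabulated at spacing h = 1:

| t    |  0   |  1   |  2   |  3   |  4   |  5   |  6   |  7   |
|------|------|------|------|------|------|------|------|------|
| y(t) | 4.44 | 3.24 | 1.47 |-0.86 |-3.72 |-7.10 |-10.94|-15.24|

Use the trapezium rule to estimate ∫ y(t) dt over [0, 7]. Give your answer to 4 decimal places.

-23.3100

h = 1, n = 7.
(h/2)·[y₀ + 2y₁ + 2y₂ + 2y₃ + 2y₄ + 2y₅ + 2y₆ + y₇] = 0.5·(-46.62) = -23.3100.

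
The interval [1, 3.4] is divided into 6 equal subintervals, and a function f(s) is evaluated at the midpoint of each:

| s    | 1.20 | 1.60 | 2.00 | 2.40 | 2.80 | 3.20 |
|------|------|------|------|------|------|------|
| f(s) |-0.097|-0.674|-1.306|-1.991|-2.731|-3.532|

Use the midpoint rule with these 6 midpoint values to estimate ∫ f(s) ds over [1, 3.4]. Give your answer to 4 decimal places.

h = 0.4, n = 6.
h·[y(m₁) + y(m₂) + y(m₃) + y(m₄) + y(m₅) + y(m₆)] = 0.4·(-10.331) = -4.1324.

-4.1324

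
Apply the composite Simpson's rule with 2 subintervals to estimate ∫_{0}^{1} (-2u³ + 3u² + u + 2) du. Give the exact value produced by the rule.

3

h = (1 − 0)/2 = 0.5.
Nodes u₀,…,u₂ = 0, 0.5, 1.
f(u) = -2u³ + 3u² + u + 2: f₀=2, f₁=3, f₂=4.
(h/3)·[f₀ + 4f₁ + f₂] = 0.166667·(18) = 3.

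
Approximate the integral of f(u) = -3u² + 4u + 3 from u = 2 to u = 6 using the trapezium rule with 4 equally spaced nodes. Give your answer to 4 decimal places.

h = (6 − 2)/3 = 1.333333.
Nodes u₀,…,u₃ = 2, 3.333333, 4.666667, 6.
f(u) = -3u² + 4u + 3: f₀=-1, f₁=-17, f₂=-43.666667, f₃=-81.
(h/2)·[f₀ + 2f₁ + 2f₂ + f₃] = 0.666667·(-203.333333) = -135.5556.

-135.5556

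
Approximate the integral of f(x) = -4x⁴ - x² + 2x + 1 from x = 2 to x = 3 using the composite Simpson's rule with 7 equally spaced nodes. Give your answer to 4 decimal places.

h = (3 − 2)/6 = 0.166667.
Nodes x₀,…,x₆ = 2, 2.166667, 2.333333, 2.5, 2.666667, 2.833333, 3.
f(x) = -4x⁴ - x² + 2x + 1: f₀=-63, f₁=-87.512346, f₂=-118.345679, f₃=-156.5, f₄=-203.049383, f₅=-259.141975, f₆=-326.
(h/3)·[f₀ + 4f₁ + 2f₂ + 4f₃ + 2f₄ + 4f₅ + f₆] = 0.055556·(-3044.407407) = -169.1337.

-169.1337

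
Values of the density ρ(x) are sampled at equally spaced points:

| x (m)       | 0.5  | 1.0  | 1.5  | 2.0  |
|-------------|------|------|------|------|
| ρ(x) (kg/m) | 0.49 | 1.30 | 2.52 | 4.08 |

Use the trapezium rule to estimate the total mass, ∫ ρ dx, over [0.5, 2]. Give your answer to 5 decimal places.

h = 0.5, n = 3.
(h/2)·[y₀ + 2y₁ + 2y₂ + y₃] = 0.25·(12.21) = 3.05250.

3.05250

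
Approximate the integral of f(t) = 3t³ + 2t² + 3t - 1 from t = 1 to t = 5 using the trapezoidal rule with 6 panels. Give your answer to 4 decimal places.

591.2593

h = (5 − 1)/6 = 0.666667.
Nodes t₀,…,t₆ = 1, 1.666667, 2.333333, 3, 3.666667, 4.333333, 5.
f(t) = 3t³ + 2t² + 3t - 1: f₀=7, f₁=23.444444, f₂=55, f₃=107, f₄=184.777778, f₅=293.666667, f₆=439.
(h/2)·[f₀ + 2f₁ + 2f₂ + 2f₃ + 2f₄ + 2f₅ + f₆] = 0.333333·(1773.777778) = 591.2593.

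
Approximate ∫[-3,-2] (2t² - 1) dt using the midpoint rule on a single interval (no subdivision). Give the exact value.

11.5

M = (b−a)·f(-2.5) = 1·(11.5) = 11.5.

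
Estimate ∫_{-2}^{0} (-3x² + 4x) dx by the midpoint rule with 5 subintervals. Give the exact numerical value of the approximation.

-15.92

h = (0 − (-2))/5 = 0.4.
Midpoints m₁,…,m₅ = -1.8, -1.4, -1, -0.6, -0.2.
f(m₁)=-16.92, f(m₂)=-11.48, f(m₃)=-7, f(m₄)=-3.48, f(m₅)=-0.92.
h·[f(m₁) + f(m₂) + f(m₃) + f(m₄) + f(m₅)] = 0.4·(-39.8) = -15.92.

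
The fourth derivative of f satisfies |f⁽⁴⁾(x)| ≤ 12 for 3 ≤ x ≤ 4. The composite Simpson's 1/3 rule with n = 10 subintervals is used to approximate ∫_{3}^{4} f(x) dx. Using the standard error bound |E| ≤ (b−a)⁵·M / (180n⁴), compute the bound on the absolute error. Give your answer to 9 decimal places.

|E| ≤ (1)⁵·12 / (180·10⁴) = 12/1800000 = 0.000006667.

0.000006667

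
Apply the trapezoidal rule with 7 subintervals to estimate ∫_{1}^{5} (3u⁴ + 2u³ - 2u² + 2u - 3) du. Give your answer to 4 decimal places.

h = (5 − 1)/7 = 0.571429.
Nodes u₀,…,u₇ = 1, 1.571429, 2.142857, 2.714286, 3.285714, 3.857143, 4.428571, 5.
f(u) = 3u⁴ + 2u³ - 2u² + 2u - 3: f₀=2, f₁=21.258642, f₂=75.036235, f₃=190.521449, f₄=402.579758, f₅=753.753436, f₆=1294.261558, f₇=2082.
(h/2)·[f₀ + 2f₁ + 2f₂ + 2f₃ + 2f₄ + 2f₅ + 2f₆ + f₇] = 0.285714·(7558.822157) = 2159.6635.

2159.6635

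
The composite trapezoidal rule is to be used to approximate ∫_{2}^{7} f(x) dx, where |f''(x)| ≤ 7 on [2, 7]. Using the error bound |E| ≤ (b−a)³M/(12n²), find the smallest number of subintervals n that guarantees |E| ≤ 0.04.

43

Need 875/(12n²) ≤ 0.04.
n² ≥ 875/(12·0.04) = 1822.92 ⇒ n ≥ 42.6956, so the smallest n is 43.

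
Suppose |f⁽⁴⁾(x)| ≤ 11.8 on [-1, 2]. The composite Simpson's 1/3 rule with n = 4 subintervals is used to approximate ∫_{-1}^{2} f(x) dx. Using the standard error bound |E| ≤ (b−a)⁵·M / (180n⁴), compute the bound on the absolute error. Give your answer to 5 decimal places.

0.06223

|E| ≤ (3)⁵·11.8 / (180·4⁴) = 2867.4/46080 = 0.06223.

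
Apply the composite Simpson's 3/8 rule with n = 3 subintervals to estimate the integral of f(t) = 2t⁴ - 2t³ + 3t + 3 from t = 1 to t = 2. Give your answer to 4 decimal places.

12.4074

h = (2 − 1)/3 = 0.333333.
Nodes t₀,…,t₃ = 1, 1.333333, 1.666667, 2.
f(t) = 2t⁴ - 2t³ + 3t + 3: f₀=6, f₁=8.580247, f₂=14.172840, f₃=25.
(3h/8)·[f₀ + 3f₁ + 3f₂ + f₃] = 0.125·(99.259259) = 12.4074.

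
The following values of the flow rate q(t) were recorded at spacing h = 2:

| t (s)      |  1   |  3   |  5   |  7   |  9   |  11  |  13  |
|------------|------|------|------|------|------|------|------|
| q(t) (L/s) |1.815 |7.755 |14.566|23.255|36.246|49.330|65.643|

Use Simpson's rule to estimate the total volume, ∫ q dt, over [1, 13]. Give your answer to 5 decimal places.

326.96133

h = 2, n = 6.
(h/3)·[y₀ + 4y₁ + 2y₂ + 4y₃ + 2y₄ + 4y₅ + y₆] = 0.666667·(490.442) = 326.96133.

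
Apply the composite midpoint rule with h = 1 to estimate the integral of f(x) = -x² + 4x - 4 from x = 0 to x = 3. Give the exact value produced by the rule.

-2.75

h = (3 − 0)/3 = 1.
Midpoints m₁,…,m₃ = 0.5, 1.5, 2.5.
f(m₁)=-2.25, f(m₂)=-0.25, f(m₃)=-0.25.
h·[f(m₁) + f(m₂) + f(m₃)] = 1·(-2.75) = -2.75.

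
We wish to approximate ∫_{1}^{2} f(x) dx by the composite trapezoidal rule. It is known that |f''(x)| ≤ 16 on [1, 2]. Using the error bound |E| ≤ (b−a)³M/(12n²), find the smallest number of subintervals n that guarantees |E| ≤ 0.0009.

39

Need 16/(12n²) ≤ 0.0009.
n² ≥ 16/(12·0.0009) = 1481.48 ⇒ n ≥ 38.4900, so the smallest n is 39.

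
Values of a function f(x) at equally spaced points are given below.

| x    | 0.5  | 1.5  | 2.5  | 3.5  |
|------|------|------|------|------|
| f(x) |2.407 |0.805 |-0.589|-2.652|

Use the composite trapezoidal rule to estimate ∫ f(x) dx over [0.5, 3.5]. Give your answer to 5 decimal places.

h = 1, n = 3.
(h/2)·[y₀ + 2y₁ + 2y₂ + y₃] = 0.5·(0.187) = 0.09350.

0.09350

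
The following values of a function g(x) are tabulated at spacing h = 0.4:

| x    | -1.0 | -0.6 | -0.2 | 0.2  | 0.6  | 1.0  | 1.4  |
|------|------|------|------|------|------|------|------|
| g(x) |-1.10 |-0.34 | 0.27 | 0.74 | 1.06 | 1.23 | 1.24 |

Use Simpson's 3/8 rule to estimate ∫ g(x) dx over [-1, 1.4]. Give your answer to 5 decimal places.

1.24200

h = 0.4, n = 6.
(3h/8)·[y₀ + 3y₁ + 3y₂ + 2y₃ + 3y₄ + 3y₅ + y₆] = 0.15·(8.28) = 1.24200.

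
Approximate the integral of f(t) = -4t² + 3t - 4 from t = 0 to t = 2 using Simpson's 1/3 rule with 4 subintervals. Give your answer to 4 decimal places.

h = (2 − 0)/4 = 0.5.
Nodes t₀,…,t₄ = 0, 0.5, 1, 1.5, 2.
f(t) = -4t² + 3t - 4: f₀=-4, f₁=-3.5, f₂=-5, f₃=-8.5, f₄=-14.
(h/3)·[f₀ + 4f₁ + 2f₂ + 4f₃ + f₄] = 0.166667·(-76) = -12.6667.

-12.6667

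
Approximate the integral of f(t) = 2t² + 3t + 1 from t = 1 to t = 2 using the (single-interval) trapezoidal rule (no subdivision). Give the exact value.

10.5

T = (b−a)/2 · [f(1) + f(2)] = 0.5·[6 + 15] = 10.5.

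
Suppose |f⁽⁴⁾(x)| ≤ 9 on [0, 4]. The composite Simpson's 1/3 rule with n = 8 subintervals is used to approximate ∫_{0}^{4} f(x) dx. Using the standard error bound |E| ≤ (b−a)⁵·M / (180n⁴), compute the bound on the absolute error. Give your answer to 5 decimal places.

0.01250

|E| ≤ (4)⁵·9 / (180·8⁴) = 9216/737280 = 0.01250.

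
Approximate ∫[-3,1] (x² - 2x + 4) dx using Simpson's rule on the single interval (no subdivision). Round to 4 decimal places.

S = (b−a)/6 · [f(-3) + 4f(-1) + f(1)] = 0.666667·[19 + 4·7 + 3] = 33.3333.

33.3333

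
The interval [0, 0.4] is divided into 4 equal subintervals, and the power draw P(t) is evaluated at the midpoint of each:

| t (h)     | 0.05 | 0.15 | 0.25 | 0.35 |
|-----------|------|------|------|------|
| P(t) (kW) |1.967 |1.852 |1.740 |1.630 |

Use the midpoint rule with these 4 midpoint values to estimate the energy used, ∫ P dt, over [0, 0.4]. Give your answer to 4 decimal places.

h = 0.1, n = 4.
h·[y(m₁) + y(m₂) + y(m₃) + y(m₄)] = 0.1·(7.189) = 0.7189.

0.7189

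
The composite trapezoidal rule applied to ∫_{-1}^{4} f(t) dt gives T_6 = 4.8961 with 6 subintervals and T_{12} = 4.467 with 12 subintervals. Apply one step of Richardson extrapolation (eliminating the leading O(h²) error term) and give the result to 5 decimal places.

R = (4·T_{12} − T_6) / 3 = (4·4.467 − 4.8961)/3 = (12.9719)/3 = 4.32397.

4.32397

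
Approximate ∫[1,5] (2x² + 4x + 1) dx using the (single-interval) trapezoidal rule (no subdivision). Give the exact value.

156

T = (b−a)/2 · [f(1) + f(5)] = 2·[7 + 71] = 156.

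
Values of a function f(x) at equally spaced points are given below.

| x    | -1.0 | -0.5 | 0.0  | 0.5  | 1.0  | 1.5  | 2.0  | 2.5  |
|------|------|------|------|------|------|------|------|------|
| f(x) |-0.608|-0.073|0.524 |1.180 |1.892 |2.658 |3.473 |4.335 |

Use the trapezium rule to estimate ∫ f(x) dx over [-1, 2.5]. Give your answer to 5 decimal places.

h = 0.5, n = 7.
(h/2)·[y₀ + 2y₁ + 2y₂ + 2y₃ + 2y₄ + 2y₅ + 2y₆ + y₇] = 0.25·(23.035) = 5.75875.

5.75875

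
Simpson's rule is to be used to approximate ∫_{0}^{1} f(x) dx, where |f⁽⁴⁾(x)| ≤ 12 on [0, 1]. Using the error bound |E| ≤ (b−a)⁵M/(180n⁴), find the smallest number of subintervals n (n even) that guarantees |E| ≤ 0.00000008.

Need 12/(180n⁴) ≤ 0.00000008.
n⁴ ≥ 12/(180·0.00000008) = 833333 ⇒ n ≥ 30.2138, so the smallest even n is 32. (n must be even for Simpson's rule.)

32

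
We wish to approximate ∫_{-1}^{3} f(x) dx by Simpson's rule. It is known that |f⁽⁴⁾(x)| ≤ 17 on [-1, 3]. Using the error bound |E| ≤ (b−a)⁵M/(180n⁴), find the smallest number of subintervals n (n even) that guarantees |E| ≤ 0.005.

Need 17408/(180n⁴) ≤ 0.005.
n⁴ ≥ 17408/(180·0.005) = 19342.2 ⇒ n ≥ 11.7931, so the smallest even n is 12. (n must be even for Simpson's rule.)

12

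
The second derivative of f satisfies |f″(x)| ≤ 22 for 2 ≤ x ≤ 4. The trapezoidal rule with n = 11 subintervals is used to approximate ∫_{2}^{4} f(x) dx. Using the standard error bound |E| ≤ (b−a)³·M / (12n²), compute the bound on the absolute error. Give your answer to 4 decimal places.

0.1212

|E| ≤ (2)³·22 / (12·11²) = 176/1452 = 0.1212.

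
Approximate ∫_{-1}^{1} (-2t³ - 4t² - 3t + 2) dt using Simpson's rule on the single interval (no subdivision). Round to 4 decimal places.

1.3333

S = (b−a)/6 · [f(-1) + 4f(0) + f(1)] = 0.333333·[3 + 4·2 + (-7)] = 1.3333.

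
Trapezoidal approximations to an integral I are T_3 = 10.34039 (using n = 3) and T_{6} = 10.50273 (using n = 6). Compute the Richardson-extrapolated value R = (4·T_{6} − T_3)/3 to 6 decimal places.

R = (4·T_{6} − T_3) / 3 = (4·10.50273 − 10.34039)/3 = (31.67053)/3 = 10.556843.

10.556843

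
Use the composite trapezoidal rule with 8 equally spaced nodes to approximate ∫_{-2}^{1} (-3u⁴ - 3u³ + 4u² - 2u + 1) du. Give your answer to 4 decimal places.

h = (1 − (-2))/7 = 0.428571.
Nodes u₀,…,u₇ = -2, -1.571429, -1.142857, -0.714286, -0.285714, 0.142857, 0.571429, 1.
f(u) = -3u⁴ - 3u³ + 4u² - 2u + 1: f₀=-3, f₁=7.368180, f₂=7.870471, f₃=4.781758, f₄=1.947938, f₅=0.785923, f₆=0.283632, f₇=-3.
(h/2)·[f₀ + 2f₁ + 2f₂ + 2f₃ + 2f₄ + 2f₅ + 2f₆ + f₇] = 0.214286·(40.075802) = 8.5877.

8.5877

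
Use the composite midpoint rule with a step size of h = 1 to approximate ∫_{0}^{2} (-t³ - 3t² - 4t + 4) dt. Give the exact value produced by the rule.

h = (2 − 0)/2 = 1.
Midpoints m₁,…,m₂ = 0.5, 1.5.
f(m₁)=1.125, f(m₂)=-12.125.
h·[f(m₁) + f(m₂)] = 1·(-11) = -11.

-11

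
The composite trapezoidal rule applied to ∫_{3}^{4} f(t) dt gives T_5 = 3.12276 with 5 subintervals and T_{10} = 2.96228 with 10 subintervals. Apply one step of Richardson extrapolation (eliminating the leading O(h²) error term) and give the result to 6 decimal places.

2.908787

R = (4·T_{10} − T_5) / 3 = (4·2.96228 − 3.12276)/3 = (8.72636)/3 = 2.908787.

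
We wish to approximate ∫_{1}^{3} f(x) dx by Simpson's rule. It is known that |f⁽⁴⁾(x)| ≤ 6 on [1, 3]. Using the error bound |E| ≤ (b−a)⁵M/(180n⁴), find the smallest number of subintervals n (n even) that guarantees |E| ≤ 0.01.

Need 192/(180n⁴) ≤ 0.01.
n⁴ ≥ 192/(180·0.01) = 106.667 ⇒ n ≥ 3.2137, so the smallest even n is 4. (n must be even for Simpson's rule.)

4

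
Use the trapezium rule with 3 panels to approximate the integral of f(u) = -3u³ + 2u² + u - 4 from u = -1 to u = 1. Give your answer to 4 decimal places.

-6.3704

h = (1 − (-1))/3 = 0.666667.
Nodes u₀,…,u₃ = -1, -0.333333, 0.333333, 1.
f(u) = -3u³ + 2u² + u - 4: f₀=0, f₁=-4, f₂=-3.555556, f₃=-4.
(h/2)·[f₀ + 2f₁ + 2f₂ + f₃] = 0.333333·(-19.111111) = -6.3704.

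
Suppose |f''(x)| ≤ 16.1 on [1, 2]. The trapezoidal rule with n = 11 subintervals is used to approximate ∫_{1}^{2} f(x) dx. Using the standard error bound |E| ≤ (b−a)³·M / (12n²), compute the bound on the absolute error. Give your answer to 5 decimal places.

|E| ≤ (1)³·16.1 / (12·11²) = 16.1/1452 = 0.01109.

0.01109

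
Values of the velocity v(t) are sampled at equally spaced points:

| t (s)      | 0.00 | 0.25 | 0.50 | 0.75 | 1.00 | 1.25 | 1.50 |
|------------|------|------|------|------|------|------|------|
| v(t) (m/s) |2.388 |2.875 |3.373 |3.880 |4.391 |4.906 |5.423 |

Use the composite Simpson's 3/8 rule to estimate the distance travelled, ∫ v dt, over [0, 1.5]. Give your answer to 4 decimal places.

5.8318

h = 0.25, n = 6.
(3h/8)·[y₀ + 3y₁ + 3y₂ + 2y₃ + 3y₄ + 3y₅ + y₆] = 0.09375·(62.206) = 5.8318.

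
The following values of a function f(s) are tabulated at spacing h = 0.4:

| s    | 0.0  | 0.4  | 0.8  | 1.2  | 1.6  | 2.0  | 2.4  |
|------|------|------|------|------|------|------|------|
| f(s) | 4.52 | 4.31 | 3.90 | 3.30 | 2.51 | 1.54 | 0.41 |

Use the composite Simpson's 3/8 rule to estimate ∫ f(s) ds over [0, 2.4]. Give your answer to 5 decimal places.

h = 0.4, n = 6.
(3h/8)·[y₀ + 3y₁ + 3y₂ + 2y₃ + 3y₄ + 3y₅ + y₆] = 0.15·(48.31) = 7.24650.

7.24650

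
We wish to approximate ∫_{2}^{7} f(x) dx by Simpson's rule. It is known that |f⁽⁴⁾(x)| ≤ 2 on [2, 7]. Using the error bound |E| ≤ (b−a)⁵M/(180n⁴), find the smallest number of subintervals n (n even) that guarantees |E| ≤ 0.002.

Need 6250/(180n⁴) ≤ 0.002.
n⁴ ≥ 6250/(180·0.002) = 17361.1 ⇒ n ≥ 11.4787, so the smallest even n is 12. (n must be even for Simpson's rule.)

12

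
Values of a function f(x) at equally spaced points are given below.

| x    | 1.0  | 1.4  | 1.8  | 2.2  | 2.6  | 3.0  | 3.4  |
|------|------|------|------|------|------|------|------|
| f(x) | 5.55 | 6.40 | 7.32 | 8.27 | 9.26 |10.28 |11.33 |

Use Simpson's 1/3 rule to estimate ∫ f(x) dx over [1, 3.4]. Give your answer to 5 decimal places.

19.97867

h = 0.4, n = 6.
(h/3)·[y₀ + 4y₁ + 2y₂ + 4y₃ + 2y₄ + 4y₅ + y₆] = 0.133333·(149.84) = 19.97867.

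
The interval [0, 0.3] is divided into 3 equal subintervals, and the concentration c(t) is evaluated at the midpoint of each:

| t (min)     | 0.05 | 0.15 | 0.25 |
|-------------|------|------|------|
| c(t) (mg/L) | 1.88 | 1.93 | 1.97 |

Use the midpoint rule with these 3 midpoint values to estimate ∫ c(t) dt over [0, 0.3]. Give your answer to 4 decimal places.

h = 0.1, n = 3.
h·[y(m₁) + y(m₂) + y(m₃)] = 0.1·(5.78) = 0.5780.

0.5780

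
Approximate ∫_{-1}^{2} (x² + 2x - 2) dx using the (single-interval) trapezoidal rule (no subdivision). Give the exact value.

T = (b−a)/2 · [f(-1) + f(2)] = 1.5·[(-3) + 6] = 4.5.

4.5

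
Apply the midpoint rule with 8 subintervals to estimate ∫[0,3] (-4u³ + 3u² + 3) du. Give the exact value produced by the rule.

h = (3 − 0)/8 = 0.375.
Midpoints m₁,…,m₈ = 0.1875, 0.5625, 0.9375, 1.3125, 1.6875, 2.0625, 2.4375, 2.8125.
f(m₁)=3.0791015625, f(m₂)=3.2373046875, f(m₃)=2.3408203125, f(m₄)=-0.8759765625, f(m₅)=-7.6787109375, f(m₆)=-19.3330078125, f(m₇)=-37.1044921875, f(m₈)=-62.2587890625.
h·[f(m₁) + f(m₂) + f(m₃) + f(m₄) + f(m₅) + f(m₆) + f(m₇) + f(m₈)] = 0.375·(-118.59375) = -44.47265625.

-44.47265625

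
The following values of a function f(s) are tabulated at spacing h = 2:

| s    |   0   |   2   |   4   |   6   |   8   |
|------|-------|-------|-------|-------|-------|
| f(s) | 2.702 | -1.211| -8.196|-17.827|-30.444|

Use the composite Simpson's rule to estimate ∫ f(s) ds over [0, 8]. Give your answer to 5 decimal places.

-80.19067

h = 2, n = 4.
(h/3)·[y₀ + 4y₁ + 2y₂ + 4y₃ + y₄] = 0.666667·(-120.286) = -80.19067.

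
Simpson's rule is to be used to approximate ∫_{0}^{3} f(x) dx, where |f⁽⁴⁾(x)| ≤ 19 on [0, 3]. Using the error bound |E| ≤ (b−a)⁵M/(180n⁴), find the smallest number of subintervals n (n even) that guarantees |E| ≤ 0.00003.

Need 4617/(180n⁴) ≤ 0.00003.
n⁴ ≥ 4617/(180·0.00003) = 855000 ⇒ n ≥ 30.4083, so the smallest even n is 32. (n must be even for Simpson's rule.)

32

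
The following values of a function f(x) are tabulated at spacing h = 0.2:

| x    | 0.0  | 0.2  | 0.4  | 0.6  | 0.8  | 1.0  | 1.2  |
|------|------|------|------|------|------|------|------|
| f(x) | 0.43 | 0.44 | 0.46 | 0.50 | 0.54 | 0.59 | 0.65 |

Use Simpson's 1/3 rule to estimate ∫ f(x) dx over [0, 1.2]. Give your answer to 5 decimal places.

0.61333

h = 0.2, n = 6.
(h/3)·[y₀ + 4y₁ + 2y₂ + 4y₃ + 2y₄ + 4y₅ + y₆] = 0.066667·(9.20) = 0.61333.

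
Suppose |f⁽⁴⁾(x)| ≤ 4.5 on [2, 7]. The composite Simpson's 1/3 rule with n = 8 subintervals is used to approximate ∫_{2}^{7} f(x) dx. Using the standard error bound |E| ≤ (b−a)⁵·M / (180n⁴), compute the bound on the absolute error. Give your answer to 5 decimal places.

|E| ≤ (5)⁵·4.5 / (180·8⁴) = 14062.5/737280 = 0.01907.

0.01907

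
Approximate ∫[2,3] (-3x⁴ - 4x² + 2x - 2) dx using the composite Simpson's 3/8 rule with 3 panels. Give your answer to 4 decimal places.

h = (3 − 2)/3 = 0.333333.
Nodes x₀,…,x₃ = 2, 2.333333, 2.666667, 3.
f(x) = -3x⁴ - 4x² + 2x - 2: f₀=-62, f₁=-108.037037, f₂=-176.814815, f₃=-275.
(3h/8)·[f₀ + 3f₁ + 3f₂ + f₃] = 0.125·(-1191.555556) = -148.9444.

-148.9444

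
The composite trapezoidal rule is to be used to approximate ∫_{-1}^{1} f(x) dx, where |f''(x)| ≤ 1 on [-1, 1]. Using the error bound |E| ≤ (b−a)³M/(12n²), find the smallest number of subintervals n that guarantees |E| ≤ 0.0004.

Need 8/(12n²) ≤ 0.0004.
n² ≥ 8/(12·0.0004) = 1666.67 ⇒ n ≥ 40.8248, so the smallest n is 41.

41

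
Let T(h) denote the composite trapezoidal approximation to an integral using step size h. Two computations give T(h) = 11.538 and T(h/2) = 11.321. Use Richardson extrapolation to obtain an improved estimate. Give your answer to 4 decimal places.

R = (4·T(h/2) − T(h)) / 3 = (4·11.321 − 11.538)/3 = (33.746)/3 = 11.2487.

11.2487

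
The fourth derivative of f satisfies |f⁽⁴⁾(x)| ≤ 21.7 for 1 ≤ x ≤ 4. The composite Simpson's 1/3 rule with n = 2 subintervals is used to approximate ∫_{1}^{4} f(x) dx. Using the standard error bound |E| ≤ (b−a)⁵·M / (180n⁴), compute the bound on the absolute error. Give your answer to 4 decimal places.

1.8309

|E| ≤ (3)⁵·21.7 / (180·2⁴) = 5273.1/2880 = 1.8309.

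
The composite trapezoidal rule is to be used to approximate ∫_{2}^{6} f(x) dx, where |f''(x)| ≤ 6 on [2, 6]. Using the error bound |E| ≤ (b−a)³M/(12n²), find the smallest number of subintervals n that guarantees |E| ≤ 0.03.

33

Need 384/(12n²) ≤ 0.03.
n² ≥ 384/(12·0.03) = 1066.67 ⇒ n ≥ 32.6599, so the smallest n is 33.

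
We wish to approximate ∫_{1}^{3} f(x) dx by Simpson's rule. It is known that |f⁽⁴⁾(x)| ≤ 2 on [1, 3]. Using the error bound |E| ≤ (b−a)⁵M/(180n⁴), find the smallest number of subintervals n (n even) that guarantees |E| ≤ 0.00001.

Need 64/(180n⁴) ≤ 0.00001.
n⁴ ≥ 64/(180·0.00001) = 35555.6 ⇒ n ≥ 13.7318, so the smallest even n is 14. (n must be even for Simpson's rule.)

14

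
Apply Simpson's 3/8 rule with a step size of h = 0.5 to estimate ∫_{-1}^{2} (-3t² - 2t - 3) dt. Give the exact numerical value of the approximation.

-21

h = (2 − (-1))/6 = 0.5.
Nodes t₀,…,t₆ = -1, -0.5, 0, 0.5, 1, 1.5, 2.
f(t) = -3t² - 2t - 3: f₀=-4, f₁=-2.75, f₂=-3, f₃=-4.75, f₄=-8, f₅=-12.75, f₆=-19.
(3h/8)·[f₀ + 3f₁ + 3f₂ + 2f₃ + 3f₄ + 3f₅ + f₆] = 0.1875·(-112) = -21.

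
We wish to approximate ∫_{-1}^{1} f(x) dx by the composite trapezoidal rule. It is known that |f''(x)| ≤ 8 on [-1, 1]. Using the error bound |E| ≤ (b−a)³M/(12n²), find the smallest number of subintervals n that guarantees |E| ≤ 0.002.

52

Need 64/(12n²) ≤ 0.002.
n² ≥ 64/(12·0.002) = 2666.67 ⇒ n ≥ 51.6398, so the smallest n is 52.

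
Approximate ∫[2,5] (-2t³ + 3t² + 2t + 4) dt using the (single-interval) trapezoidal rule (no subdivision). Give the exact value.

T = (b−a)/2 · [f(2) + f(5)] = 1.5·[4 + (-161)] = -235.5.

-235.5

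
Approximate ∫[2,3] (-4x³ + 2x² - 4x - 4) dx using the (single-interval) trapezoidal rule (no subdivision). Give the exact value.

-71

T = (b−a)/2 · [f(2) + f(3)] = 0.5·[(-36) + (-106)] = -71.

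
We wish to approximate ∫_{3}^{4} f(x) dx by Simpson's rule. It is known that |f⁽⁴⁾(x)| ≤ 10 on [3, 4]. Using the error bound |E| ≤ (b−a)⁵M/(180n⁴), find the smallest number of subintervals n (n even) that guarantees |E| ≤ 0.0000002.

24

Need 10/(180n⁴) ≤ 0.0000002.
n⁴ ≥ 10/(180·0.0000002) = 277778 ⇒ n ≥ 22.9575, so the smallest even n is 24. (n must be even for Simpson's rule.)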